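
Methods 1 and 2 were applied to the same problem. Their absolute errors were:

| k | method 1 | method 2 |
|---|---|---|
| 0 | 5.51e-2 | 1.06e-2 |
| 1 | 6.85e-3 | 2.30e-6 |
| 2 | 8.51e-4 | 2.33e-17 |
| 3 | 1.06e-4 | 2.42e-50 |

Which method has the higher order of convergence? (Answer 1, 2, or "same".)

Method 1: p ≈ ln(1.06e-4/8.51e-4)/ln(8.51e-4/6.85e-3) ≈ 1.00.
Method 2: p ≈ ln(2.42e-50/2.33e-17)/ln(2.33e-17/2.30e-6) ≈ 3.00.
Method 2 has the higher order (≈3.0 vs ≈1.0).

2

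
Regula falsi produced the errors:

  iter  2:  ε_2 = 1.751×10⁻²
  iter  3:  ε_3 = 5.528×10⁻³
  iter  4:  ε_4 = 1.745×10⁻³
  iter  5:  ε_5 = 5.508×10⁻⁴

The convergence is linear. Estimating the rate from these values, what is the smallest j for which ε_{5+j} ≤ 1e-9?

12

Rate ρ ≈ ε_5/ε_4 = 5.508×10⁻⁴/1.745×10⁻³ = 0.3156.
After j more steps, ε_{5+j} ≈ 5.508×10⁻⁴·ρ^j; need ρ^j ≤ 1e-9/5.508×10⁻⁴ = 1.81554e-06.
j ≥ ln(1.81554e-06)/ln(0.3156) = -13.2191/-1.15328 = 11.462.
So 12 more iterations are needed.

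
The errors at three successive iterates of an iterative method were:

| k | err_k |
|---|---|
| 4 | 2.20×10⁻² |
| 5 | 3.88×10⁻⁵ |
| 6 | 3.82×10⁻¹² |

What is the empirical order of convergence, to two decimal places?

2.54

p ≈ ln(err_6/err_5) / ln(err_5/err_4)
  = ln(3.82×10⁻¹²/3.88×10⁻⁵) / ln(3.88×10⁻⁵/2.20×10⁻²)
  = ln(9.84536e-08) / ln(0.00176364)
  = -16.13368 / -6.34038 ≈ 2.54459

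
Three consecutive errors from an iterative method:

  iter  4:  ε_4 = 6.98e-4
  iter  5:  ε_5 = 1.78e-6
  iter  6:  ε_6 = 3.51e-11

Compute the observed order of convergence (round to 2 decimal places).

1.81

p ≈ ln(ε_6/ε_5) / ln(ε_5/ε_4)
  = ln(3.51e-11/1.78e-6) / ln(1.78e-6/6.98e-4)
  = ln(1.97191e-05) / ln(0.00255014)
  = -10.83392 / -5.97161 ≈ 1.81424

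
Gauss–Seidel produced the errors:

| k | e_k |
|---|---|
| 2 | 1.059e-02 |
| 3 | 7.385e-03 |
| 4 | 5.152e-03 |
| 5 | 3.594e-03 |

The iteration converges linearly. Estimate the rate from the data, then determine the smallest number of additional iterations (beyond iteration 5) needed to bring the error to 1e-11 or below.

Rate ρ ≈ e_5/e_4 = 3.594e-03/5.152e-03 = 0.6976.
After j more steps, e_{5+j} ≈ 3.594e-03·ρ^j; need ρ^j ≤ 1e-11/3.594e-03 = 2.78242e-09.
j ≥ ln(2.78242e-09)/ln(0.6976) = -19.6999/-0.36011 = 54.705.
So 55 more iterations are needed.

55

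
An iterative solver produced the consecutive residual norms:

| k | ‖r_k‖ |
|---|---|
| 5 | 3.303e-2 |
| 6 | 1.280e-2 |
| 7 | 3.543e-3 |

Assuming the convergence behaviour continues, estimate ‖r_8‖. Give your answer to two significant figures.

6.2e-4

First estimate the order: p ≈ ln(‖r_7‖/‖r_6‖) / ln(‖r_6‖/‖r_5‖) = ln(3.543e-3/1.280e-2)/ln(1.280e-2/3.303e-2) = ln(0.276797)/ln(0.387526) ≈ 1.3550.
Then ‖r_8‖ ≈ ‖r_7‖·(‖r_7‖/‖r_6‖)^p = 3.543e-3·(0.276797)^1.3550 = 3.543e-3·0.17544 ≈ 0.0006216.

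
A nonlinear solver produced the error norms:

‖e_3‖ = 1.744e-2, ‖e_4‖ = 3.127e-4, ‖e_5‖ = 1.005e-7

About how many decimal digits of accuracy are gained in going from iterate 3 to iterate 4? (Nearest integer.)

2

Digits gained ≈ log₁₀(‖e_3‖/‖e_4‖) = log₁₀(1.744e-2/3.127e-4) = log₁₀(55.7723) ≈ 1.746.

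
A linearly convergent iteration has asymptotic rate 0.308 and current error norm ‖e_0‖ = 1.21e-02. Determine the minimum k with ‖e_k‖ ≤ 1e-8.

12

After k steps, ‖e_k‖ ≈ 1.21e-02·0.308^k.
Need 0.308^k ≤ 1e-8/1.21e-02 = 8.26446e-07.
k ≥ ln(8.26446e-07)/ln(0.308) = -14.0061/-1.17766 = 11.893.
Smallest integer k = 12.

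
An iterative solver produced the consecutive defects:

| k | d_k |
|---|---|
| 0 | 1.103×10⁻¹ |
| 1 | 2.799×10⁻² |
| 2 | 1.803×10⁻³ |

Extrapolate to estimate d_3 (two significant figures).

First estimate the order: p ≈ ln(d_2/d_1) / ln(d_1/d_0) = ln(1.803×10⁻³/2.799×10⁻²)/ln(2.799×10⁻²/1.103×10⁻¹) = ln(0.0644159)/ln(0.253762) ≈ 1.9998.
Then d_3 ≈ d_2·(d_2/d_1)^p = 1.803×10⁻³·(0.0644159)^1.9998 = 1.803×10⁻³·0.00415168 ≈ 7.485e-06.

7.5e-6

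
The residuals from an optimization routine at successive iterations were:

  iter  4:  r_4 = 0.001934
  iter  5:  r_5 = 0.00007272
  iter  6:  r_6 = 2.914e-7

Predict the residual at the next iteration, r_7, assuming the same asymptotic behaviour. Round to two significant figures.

First estimate the order: p ≈ ln(r_6/r_5) / ln(r_5/r_4) = ln(2.914e-7/0.00007272)/ln(0.00007272/0.001934) = ln(0.00400715)/ln(0.0376008) ≈ 1.6825.
Then r_7 ≈ r_6·(r_6/r_5)^p = 2.914e-7·(0.00400715)^1.6825 = 2.914e-7·9.26341e-05 ≈ 2.699e-11.

2.7e-11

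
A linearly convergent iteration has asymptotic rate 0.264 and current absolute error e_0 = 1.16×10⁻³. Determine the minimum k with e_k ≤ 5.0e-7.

After k steps, e_k ≈ 1.16×10⁻³·0.264^k.
Need 0.264^k ≤ 5.0e-7/1.16×10⁻³ = 0.000431034.
k ≥ ln(0.000431034)/ln(0.264) = -7.7493/-1.33181 = 5.819.
Smallest integer k = 6.

6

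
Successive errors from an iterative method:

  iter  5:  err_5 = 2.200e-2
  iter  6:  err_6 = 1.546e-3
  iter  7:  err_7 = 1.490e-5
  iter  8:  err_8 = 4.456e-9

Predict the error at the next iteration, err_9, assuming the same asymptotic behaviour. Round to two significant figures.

First estimate the order: p ≈ ln(err_8/err_7) / ln(err_7/err_6) = ln(4.456e-9/1.490e-5)/ln(1.490e-5/1.546e-3) = ln(0.00029906)/ln(0.00963777) ≈ 1.7481.
Then err_9 ≈ err_8·(err_8/err_7)^p = 4.456e-9·(0.00029906)^1.7481 = 4.456e-9·6.90674e-07 ≈ 3.078e-15.

3.1e-15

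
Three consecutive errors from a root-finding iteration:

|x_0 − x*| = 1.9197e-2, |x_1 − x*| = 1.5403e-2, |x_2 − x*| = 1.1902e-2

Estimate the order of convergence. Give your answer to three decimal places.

1.171

p ≈ ln(|x_2 − x*|/|x_1 − x*|) / ln(|x_1 − x*|/|x_0 − x*|)
  = ln(1.1902e-2/1.5403e-2) / ln(1.5403e-2/1.9197e-2)
  = ln(0.772707) / ln(0.802365)
  = -0.257855 / -0.220192 ≈ 1.171046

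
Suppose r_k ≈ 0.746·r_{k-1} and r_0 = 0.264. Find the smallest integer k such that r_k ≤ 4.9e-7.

46

After k steps, r_k ≈ 0.264·0.746^k.
Need 0.746^k ≤ 4.9e-7/0.264 = 1.85606e-06.
k ≥ ln(1.85606e-06)/ln(0.746) = -13.1971/-0.29303 = 45.037.
Smallest integer k = 46.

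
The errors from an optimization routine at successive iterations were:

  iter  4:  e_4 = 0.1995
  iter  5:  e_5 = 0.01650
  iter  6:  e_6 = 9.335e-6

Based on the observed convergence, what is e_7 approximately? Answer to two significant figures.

1.7e-15

First estimate the order: p ≈ ln(e_6/e_5) / ln(e_5/e_4) = ln(9.335e-6/0.01650)/ln(0.01650/0.1995) = ln(0.000565758)/ln(0.0827068) ≈ 3.0000.
Then e_7 ≈ e_6·(e_6/e_5)^p = 9.335e-6·(0.000565758)^3.0000 = 9.335e-6·1.81089e-10 ≈ 1.69e-15.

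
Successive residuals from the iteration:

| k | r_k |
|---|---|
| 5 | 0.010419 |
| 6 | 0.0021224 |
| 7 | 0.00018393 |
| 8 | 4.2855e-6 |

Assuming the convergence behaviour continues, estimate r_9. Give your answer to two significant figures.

First estimate the order: p ≈ ln(r_8/r_7) / ln(r_7/r_6) = ln(4.2855e-6/0.00018393)/ln(0.00018393/0.0021224) = ln(0.0232996)/ln(0.0866613) ≈ 1.5371.
Then r_9 ≈ r_8·(r_8/r_7)^p = 4.2855e-6·(0.0232996)^1.5371 = 4.2855e-6·0.00309351 ≈ 1.326e-08.

1.3e-8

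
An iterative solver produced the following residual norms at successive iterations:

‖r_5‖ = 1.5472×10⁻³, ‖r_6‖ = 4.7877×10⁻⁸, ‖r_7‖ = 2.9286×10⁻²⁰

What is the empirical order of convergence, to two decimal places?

p ≈ ln(‖r_7‖/‖r_6‖) / ln(‖r_6‖/‖r_5‖)
  = ln(2.9286×10⁻²⁰/4.7877×10⁻⁸) / ln(4.7877×10⁻⁸/1.5472×10⁻³)
  = ln(6.11692e-13) / ln(3.09443e-05)
  = -28.12255 / -10.38332 ≈ 2.70844

2.71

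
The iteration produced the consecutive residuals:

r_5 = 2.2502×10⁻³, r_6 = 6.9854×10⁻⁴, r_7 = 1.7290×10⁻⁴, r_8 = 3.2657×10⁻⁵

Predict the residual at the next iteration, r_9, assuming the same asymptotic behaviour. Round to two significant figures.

First estimate the order: p ≈ ln(r_8/r_7) / ln(r_7/r_6) = ln(3.2657×10⁻⁵/1.7290×10⁻⁴)/ln(1.7290×10⁻⁴/6.9854×10⁻⁴) = ln(0.188878)/ln(0.247516) ≈ 1.1936.
Then r_9 ≈ r_8·(r_8/r_7)^p = 3.2657×10⁻⁵·(0.188878)^1.1936 = 3.2657×10⁻⁵·0.136789 ≈ 4.467e-06.

4.5e-6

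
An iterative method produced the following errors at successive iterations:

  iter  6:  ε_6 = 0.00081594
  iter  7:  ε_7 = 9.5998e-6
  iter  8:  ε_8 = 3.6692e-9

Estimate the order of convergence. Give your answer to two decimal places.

p ≈ ln(ε_8/ε_7) / ln(ε_7/ε_6)
  = ln(3.6692e-9/9.5998e-6) / ln(9.5998e-6/0.00081594)
  = ln(0.000382216) / ln(0.0117653)
  = -7.86952 / -4.44260 ≈ 1.77138

1.77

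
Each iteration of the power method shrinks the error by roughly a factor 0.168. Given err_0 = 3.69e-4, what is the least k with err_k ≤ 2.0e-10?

After k steps, err_k ≈ 3.69e-4·0.168^k.
Need 0.168^k ≤ 2.0e-10/3.69e-4 = 5.42005e-07.
k ≥ ln(5.42005e-07)/ln(0.168) = -14.4280/-1.78379 = 8.088.
Smallest integer k = 9.

9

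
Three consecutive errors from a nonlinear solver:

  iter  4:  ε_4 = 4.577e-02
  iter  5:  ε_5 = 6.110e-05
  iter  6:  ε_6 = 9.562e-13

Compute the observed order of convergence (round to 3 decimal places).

2.715

p ≈ ln(ε_6/ε_5) / ln(ε_5/ε_4)
  = ln(9.562e-13/6.110e-05) / ln(6.110e-05/4.577e-02)
  = ln(1.56498e-08) / ln(0.00133494)
  = -17.972808 / -6.618869 ≈ 2.715390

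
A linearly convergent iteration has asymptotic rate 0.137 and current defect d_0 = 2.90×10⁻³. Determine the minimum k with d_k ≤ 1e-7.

After k steps, d_k ≈ 2.90×10⁻³·0.137^k.
Need 0.137^k ≤ 1e-7/2.90×10⁻³ = 3.44828e-05.
k ≥ ln(3.44828e-05)/ln(0.137) = -10.2750/-1.98777 = 5.169.
Smallest integer k = 6.

6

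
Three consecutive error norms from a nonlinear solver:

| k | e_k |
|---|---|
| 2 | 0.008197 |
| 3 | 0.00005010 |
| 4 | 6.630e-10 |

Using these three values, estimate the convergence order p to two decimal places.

p ≈ ln(e_4/e_3) / ln(e_3/e_2)
  = ln(6.630e-10/0.00005010) / ln(0.00005010/0.008197)
  = ln(1.32335e-05) / ln(0.00611199)
  = -11.23276 / -5.09750 ≈ 2.20358

2.20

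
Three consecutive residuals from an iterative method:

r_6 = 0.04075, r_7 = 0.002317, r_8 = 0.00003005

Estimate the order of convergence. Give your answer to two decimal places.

1.52

p ≈ ln(r_8/r_7) / ln(r_7/r_6)
  = ln(0.00003005/0.002317) / ln(0.002317/0.04075)
  = ln(0.0129694) / ln(0.0568589)
  = -4.34516 / -2.86718 ≈ 1.51548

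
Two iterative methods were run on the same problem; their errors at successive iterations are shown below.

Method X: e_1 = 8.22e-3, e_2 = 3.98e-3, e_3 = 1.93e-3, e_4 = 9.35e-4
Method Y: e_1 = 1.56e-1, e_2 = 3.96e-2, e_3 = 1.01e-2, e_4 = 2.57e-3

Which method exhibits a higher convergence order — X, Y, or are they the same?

Method X: p ≈ ln(9.35e-4/1.93e-3)/ln(1.93e-3/3.98e-3) ≈ 1.00.
Method Y: p ≈ ln(2.57e-3/1.01e-2)/ln(1.01e-2/3.96e-2) ≈ 1.00.
Both orders ≈ 1.0 — effectively the same.

same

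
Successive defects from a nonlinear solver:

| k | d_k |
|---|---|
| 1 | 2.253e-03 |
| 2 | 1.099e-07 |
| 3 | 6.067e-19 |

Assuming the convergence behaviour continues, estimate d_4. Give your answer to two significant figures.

First estimate the order: p ≈ ln(d_3/d_2) / ln(d_2/d_1) = ln(6.067e-19/1.099e-07)/ln(1.099e-07/2.253e-03) = ln(5.52047e-12)/ln(4.87794e-05) ≈ 2.6110.
Then d_4 ≈ d_3·(d_3/d_2)^p = 6.067e-19·(5.52047e-12)^2.6110 = 6.067e-19·4.02995e-30 ≈ 2.445e-48.

2.4e-48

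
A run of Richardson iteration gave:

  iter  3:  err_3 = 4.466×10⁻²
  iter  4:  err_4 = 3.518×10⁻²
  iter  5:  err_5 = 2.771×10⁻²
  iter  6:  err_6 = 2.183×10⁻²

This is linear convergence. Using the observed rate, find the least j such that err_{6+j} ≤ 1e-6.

Rate ρ ≈ err_6/err_5 = 2.183×10⁻²/2.771×10⁻² = 0.7878.
After j more steps, err_{6+j} ≈ 2.183×10⁻²·ρ^j; need ρ^j ≤ 1e-6/2.183×10⁻² = 4.58085e-05.
j ≥ ln(4.58085e-05)/ln(0.7878) = -9.9910/-0.23851 = 41.889.
So 42 more iterations are needed.

42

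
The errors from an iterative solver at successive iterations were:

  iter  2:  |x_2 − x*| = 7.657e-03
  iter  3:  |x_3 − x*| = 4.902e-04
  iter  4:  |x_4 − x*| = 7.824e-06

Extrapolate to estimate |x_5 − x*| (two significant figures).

First estimate the order: p ≈ ln(|x_4 − x*|/|x_3 − x*|) / ln(|x_3 − x*|/|x_2 − x*|) = ln(7.824e-06/4.902e-04)/ln(4.902e-04/7.657e-03) = ln(0.0159608)/ln(0.0640199) ≈ 1.5054.
Then |x_5 − x*| ≈ |x_4 − x*|·(|x_4 − x*|/|x_3 − x*|)^p = 7.824e-06·(0.0159608)^1.5054 = 7.824e-06·0.00197187 ≈ 1.543e-08.

1.5e-8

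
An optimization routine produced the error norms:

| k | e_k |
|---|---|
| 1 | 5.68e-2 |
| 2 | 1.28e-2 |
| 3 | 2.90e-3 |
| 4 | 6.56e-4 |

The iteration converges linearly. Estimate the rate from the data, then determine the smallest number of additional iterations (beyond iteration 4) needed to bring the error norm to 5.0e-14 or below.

16

Rate ρ ≈ e_4/e_3 = 6.56e-4/2.90e-3 = 0.2262.
After j more steps, e_{4+j} ≈ 6.56e-4·ρ^j; need ρ^j ≤ 5.0e-14/6.56e-4 = 7.62195e-11.
j ≥ ln(7.62195e-11)/ln(0.2262) = -23.2974/-1.48634 = 15.674.
So 16 more iterations are needed.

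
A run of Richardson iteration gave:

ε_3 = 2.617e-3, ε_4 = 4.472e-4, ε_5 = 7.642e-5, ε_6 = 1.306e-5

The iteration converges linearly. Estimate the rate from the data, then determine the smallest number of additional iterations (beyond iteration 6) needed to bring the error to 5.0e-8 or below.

Rate ρ ≈ ε_6/ε_5 = 1.306e-5/7.642e-5 = 0.1709.
After j more steps, ε_{6+j} ≈ 1.306e-5·ρ^j; need ρ^j ≤ 5.0e-8/1.306e-5 = 0.00382848.
j ≥ ln(0.00382848)/ln(0.1709) = -5.5653/-1.76668 = 3.150.
So 4 more iterations are needed.

4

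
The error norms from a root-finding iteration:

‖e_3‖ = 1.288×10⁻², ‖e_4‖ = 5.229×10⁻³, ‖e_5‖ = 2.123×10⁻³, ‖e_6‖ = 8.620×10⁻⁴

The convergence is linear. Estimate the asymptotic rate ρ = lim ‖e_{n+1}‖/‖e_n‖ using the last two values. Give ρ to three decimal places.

0.406

ρ ≈ ‖e_6‖/‖e_5‖ = 8.620×10⁻⁴/2.123×10⁻³ = 0.40603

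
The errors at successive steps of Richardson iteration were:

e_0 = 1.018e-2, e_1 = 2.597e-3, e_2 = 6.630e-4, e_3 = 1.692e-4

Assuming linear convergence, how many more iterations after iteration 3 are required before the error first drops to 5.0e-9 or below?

Rate ρ ≈ e_3/e_2 = 1.692e-4/6.630e-4 = 0.2552.
After j more steps, e_{3+j} ≈ 1.692e-4·ρ^j; need ρ^j ≤ 5.0e-9/1.692e-4 = 2.95508e-05.
j ≥ ln(2.95508e-05)/ln(0.2552) = -10.4294/-1.36571 = 7.637.
So 8 more iterations are needed.

8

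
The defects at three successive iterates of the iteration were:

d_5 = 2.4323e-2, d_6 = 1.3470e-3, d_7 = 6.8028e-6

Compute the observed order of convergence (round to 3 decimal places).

p ≈ ln(d_7/d_6) / ln(d_6/d_5)
  = ln(6.8028e-6/1.3470e-3) / ln(1.3470e-3/2.4323e-2)
  = ln(0.00505033) / ln(0.0553797)
  = -5.288302 / -2.893542 ≈ 1.827622

1.828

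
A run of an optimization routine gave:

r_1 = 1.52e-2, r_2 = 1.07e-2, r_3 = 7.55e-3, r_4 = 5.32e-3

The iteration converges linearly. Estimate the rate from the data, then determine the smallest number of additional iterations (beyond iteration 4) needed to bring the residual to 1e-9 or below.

45

Rate ρ ≈ r_4/r_3 = 5.32e-3/7.55e-3 = 0.7046.
After j more steps, r_{4+j} ≈ 5.32e-3·ρ^j; need ρ^j ≤ 1e-9/5.32e-3 = 1.8797e-07.
j ≥ ln(1.8797e-07)/ln(0.7046) = -15.4870/-0.35013 = 44.232.
So 45 more iterations are needed.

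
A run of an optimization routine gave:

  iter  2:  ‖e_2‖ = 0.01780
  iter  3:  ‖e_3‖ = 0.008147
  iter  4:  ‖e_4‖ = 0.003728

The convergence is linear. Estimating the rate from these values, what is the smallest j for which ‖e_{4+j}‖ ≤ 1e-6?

Rate ρ ≈ ‖e_4‖/‖e_3‖ = 0.003728/0.008147 = 0.4576.
After j more steps, ‖e_{4+j}‖ ≈ 0.003728·ρ^j; need ρ^j ≤ 1e-6/0.003728 = 0.00026824.
j ≥ ln(0.00026824)/ln(0.4576) = -8.2236/-0.78176 = 10.519.
So 11 more iterations are needed.

11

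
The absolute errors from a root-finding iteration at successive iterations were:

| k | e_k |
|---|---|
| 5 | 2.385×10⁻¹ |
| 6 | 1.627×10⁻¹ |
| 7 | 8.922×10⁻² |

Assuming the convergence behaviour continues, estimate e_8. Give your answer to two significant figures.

First estimate the order: p ≈ ln(e_7/e_6) / ln(e_6/e_5) = ln(8.922×10⁻²/1.627×10⁻¹)/ln(1.627×10⁻¹/2.385×10⁻¹) = ln(0.548371)/ln(0.68218) ≈ 1.5709.
Then e_8 ≈ e_7·(e_7/e_6)^p = 8.922×10⁻²·(0.548371)^1.5709 = 8.922×10⁻²·0.389146 ≈ 0.03472.

3.5e-2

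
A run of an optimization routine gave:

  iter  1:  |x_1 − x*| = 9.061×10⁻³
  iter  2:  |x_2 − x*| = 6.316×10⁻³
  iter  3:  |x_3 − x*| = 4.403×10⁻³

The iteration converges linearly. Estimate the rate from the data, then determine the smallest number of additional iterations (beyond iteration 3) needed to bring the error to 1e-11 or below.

Rate ρ ≈ |x_3 − x*|/|x_2 − x*| = 4.403×10⁻³/6.316×10⁻³ = 0.6971.
After j more steps, |x_{3+j} − x*| ≈ 4.403×10⁻³·ρ^j; need ρ^j ≤ 1e-11/4.403×10⁻³ = 2.27118e-09.
j ≥ ln(2.27118e-09)/ln(0.6971) = -19.9030/-0.36083 = 55.159.
So 56 more iterations are needed.

56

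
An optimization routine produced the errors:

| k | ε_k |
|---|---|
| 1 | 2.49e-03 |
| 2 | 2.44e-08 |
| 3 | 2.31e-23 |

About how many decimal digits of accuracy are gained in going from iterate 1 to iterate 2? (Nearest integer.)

Digits gained ≈ log₁₀(ε_1/ε_2) = log₁₀(2.49e-03/2.44e-08) = log₁₀(102049) ≈ 5.009.

5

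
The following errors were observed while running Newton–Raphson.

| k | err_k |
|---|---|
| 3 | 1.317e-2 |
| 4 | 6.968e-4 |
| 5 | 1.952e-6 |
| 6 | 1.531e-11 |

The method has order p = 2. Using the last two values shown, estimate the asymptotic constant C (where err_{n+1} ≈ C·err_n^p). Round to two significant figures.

4.0

C ≈ err_6 / err_5^2
  = 1.531e-11 / (1.952e-6)^2
  = 1.531e-11 / 3.8103e-12 ≈ 4.0181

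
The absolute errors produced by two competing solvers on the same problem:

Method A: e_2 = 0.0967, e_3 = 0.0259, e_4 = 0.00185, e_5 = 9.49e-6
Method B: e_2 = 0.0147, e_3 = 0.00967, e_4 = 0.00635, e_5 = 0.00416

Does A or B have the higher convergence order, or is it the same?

A

Method A: p ≈ ln(9.49e-6/0.00185)/ln(0.00185/0.0259) ≈ 2.00.
Method B: p ≈ ln(0.00416/0.00635)/ln(0.00635/0.00967) ≈ 1.01.
Method A has the higher order (≈2.0 vs ≈1.0).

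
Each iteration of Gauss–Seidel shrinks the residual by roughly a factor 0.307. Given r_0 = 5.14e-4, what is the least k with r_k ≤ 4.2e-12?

16

After k steps, r_k ≈ 5.14e-4·0.307^k.
Need 0.307^k ≤ 4.2e-12/5.14e-4 = 8.17121e-09.
k ≥ ln(8.17121e-09)/ln(0.307) = -18.6226/-1.18091 = 15.770.
Smallest integer k = 16.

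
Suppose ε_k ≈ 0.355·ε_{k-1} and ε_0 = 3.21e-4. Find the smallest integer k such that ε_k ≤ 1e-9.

13

After k steps, ε_k ≈ 3.21e-4·0.355^k.
Need 0.355^k ≤ 1e-9/3.21e-4 = 3.11526e-06.
k ≥ ln(3.11526e-06)/ln(0.355) = -12.6792/-1.03564 = 12.243.
Smallest integer k = 13.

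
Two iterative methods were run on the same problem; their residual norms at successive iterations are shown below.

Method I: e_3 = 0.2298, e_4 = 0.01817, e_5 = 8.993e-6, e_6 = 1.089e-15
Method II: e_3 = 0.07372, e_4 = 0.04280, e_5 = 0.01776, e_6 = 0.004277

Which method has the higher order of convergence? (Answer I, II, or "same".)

I

Method I: p ≈ ln(1.089e-15/8.993e-6)/ln(8.993e-6/0.01817) ≈ 3.00.
Method II: p ≈ ln(0.004277/0.01776)/ln(0.01776/0.04280) ≈ 1.62.
Method I has the higher order (≈3.0 vs ≈1.6).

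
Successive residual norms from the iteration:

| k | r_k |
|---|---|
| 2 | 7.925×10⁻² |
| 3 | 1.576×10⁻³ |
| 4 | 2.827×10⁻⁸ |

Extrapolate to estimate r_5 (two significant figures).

First estimate the order: p ≈ ln(r_4/r_3) / ln(r_3/r_2) = ln(2.827×10⁻⁸/1.576×10⁻³)/ln(1.576×10⁻³/7.925×10⁻²) = ln(1.79378e-05)/ln(0.0198864) ≈ 2.7895.
Then r_5 ≈ r_4·(r_4/r_3)^p = 2.827×10⁻⁸·(1.79378e-05)^2.7895 = 2.827×10⁻⁸·5.75956e-14 ≈ 1.628e-21.

1.6e-21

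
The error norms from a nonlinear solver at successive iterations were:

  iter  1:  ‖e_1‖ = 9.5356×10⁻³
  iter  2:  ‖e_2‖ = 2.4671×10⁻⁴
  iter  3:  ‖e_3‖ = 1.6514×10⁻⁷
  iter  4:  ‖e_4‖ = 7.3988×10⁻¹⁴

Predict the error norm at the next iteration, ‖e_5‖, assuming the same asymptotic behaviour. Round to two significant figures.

First estimate the order: p ≈ ln(‖e_4‖/‖e_3‖) / ln(‖e_3‖/‖e_2‖) = ln(7.3988×10⁻¹⁴/1.6514×10⁻⁷)/ln(1.6514×10⁻⁷/2.4671×10⁻⁴) = ln(4.48032e-07)/ln(0.000669369) ≈ 2.0000.
Then ‖e_5‖ ≈ ‖e_4‖·(‖e_4‖/‖e_3‖)^p = 7.3988×10⁻¹⁴·(4.48032e-07)^2.0000 = 7.3988×10⁻¹⁴·2.00733e-13 ≈ 1.485e-26.

1.5e-26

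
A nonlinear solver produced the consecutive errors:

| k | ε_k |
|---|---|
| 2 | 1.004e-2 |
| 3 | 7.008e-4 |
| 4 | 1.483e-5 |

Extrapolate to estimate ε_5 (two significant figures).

First estimate the order: p ≈ ln(ε_4/ε_3) / ln(ε_3/ε_2) = ln(1.483e-5/7.008e-4)/ln(7.008e-4/1.004e-2) = ln(0.0211615)/ln(0.0698008) ≈ 1.4483.
Then ε_5 ≈ ε_4·(ε_4/ε_3)^p = 1.483e-5·(0.0211615)^1.4483 = 1.483e-5·0.00375741 ≈ 5.572e-08.

5.6e-8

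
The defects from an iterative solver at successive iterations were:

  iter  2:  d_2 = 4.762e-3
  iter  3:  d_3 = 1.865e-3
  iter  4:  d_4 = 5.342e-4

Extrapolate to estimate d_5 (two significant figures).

1.0e-4

First estimate the order: p ≈ ln(d_4/d_3) / ln(d_3/d_2) = ln(5.342e-4/1.865e-3)/ln(1.865e-3/4.762e-3) = ln(0.286434)/ln(0.391642) ≈ 1.3337.
Then d_5 ≈ d_4·(d_4/d_3)^p = 5.342e-4·(0.286434)^1.3337 = 5.342e-4·0.188727 ≈ 0.0001008.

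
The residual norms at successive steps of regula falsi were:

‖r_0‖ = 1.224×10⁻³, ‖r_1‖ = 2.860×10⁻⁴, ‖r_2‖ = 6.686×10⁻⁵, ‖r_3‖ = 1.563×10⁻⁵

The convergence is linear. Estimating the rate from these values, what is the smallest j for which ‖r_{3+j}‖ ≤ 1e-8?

6

Rate ρ ≈ ‖r_3‖/‖r_2‖ = 1.563×10⁻⁵/6.686×10⁻⁵ = 0.2338.
After j more steps, ‖r_{3+j}‖ ≈ 1.563×10⁻⁵·ρ^j; need ρ^j ≤ 1e-8/1.563×10⁻⁵ = 0.000639795.
j ≥ ln(0.000639795)/ln(0.2338) = -7.3544/-1.45329 = 5.061.
So 6 more iterations are needed.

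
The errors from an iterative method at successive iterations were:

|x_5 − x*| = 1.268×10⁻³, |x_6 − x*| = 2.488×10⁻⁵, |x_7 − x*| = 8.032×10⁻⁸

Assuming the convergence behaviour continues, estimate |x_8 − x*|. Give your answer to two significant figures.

1.9e-11

First estimate the order: p ≈ ln(|x_7 − x*|/|x_6 − x*|) / ln(|x_6 − x*|/|x_5 − x*|) = ln(8.032×10⁻⁸/2.488×10⁻⁵)/ln(2.488×10⁻⁵/1.268×10⁻³) = ln(0.0032283)/ln(0.0196215) ≈ 1.4591.
Then |x_8 − x*| ≈ |x_7 − x*|·(|x_7 − x*|/|x_6 − x*|)^p = 8.032×10⁻⁸·(0.0032283)^1.4591 = 8.032×10⁻⁸·0.000231923 ≈ 1.863e-11.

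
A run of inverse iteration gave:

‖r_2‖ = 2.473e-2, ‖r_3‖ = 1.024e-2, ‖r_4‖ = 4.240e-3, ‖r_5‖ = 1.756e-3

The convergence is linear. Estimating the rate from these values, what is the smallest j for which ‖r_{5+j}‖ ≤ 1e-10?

19

Rate ρ ≈ ‖r_5‖/‖r_4‖ = 1.756e-3/4.240e-3 = 0.4142.
After j more steps, ‖r_{5+j}‖ ≈ 1.756e-3·ρ^j; need ρ^j ≤ 1e-10/1.756e-3 = 5.69476e-08.
j ≥ ln(5.69476e-08)/ln(0.4142) = -16.6811/-0.88141 = 18.925.
So 19 more iterations are needed.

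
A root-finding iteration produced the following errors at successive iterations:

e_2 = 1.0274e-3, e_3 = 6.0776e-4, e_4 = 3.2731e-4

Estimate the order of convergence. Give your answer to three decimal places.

1.179

p ≈ ln(e_4/e_3) / ln(e_3/e_2)
  = ln(3.2731e-4/6.0776e-4) / ln(6.0776e-4/1.0274e-3)
  = ln(0.538551) / ln(0.591551)
  = -0.618873 / -0.525007 ≈ 1.178790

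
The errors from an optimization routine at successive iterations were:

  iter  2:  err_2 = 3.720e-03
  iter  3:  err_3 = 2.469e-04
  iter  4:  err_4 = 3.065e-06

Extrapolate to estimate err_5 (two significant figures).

First estimate the order: p ≈ ln(err_4/err_3) / ln(err_3/err_2) = ln(3.065e-06/2.469e-04)/ln(2.469e-04/3.720e-03) = ln(0.0124139)/ln(0.066371) ≈ 1.6180.
Then err_5 ≈ err_4·(err_4/err_3)^p = 3.065e-06·(0.0124139)^1.6180 = 3.065e-06·0.000824031 ≈ 2.526e-09.

2.5e-9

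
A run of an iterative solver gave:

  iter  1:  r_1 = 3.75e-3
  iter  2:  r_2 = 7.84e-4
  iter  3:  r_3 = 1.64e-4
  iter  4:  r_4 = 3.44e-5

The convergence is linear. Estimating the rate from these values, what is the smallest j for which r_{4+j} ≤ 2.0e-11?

Rate ρ ≈ r_4/r_3 = 3.44e-5/1.64e-4 = 0.2098.
After j more steps, r_{4+j} ≈ 3.44e-5·ρ^j; need ρ^j ≤ 2.0e-11/3.44e-5 = 5.81395e-07.
j ≥ ln(5.81395e-07)/ln(0.2098) = -14.3578/-1.56160 = 9.194.
So 10 more iterations are needed.

10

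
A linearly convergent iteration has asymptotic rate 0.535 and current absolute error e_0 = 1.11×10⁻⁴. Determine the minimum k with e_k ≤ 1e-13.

After k steps, e_k ≈ 1.11×10⁻⁴·0.535^k.
Need 0.535^k ≤ 1e-13/1.11×10⁻⁴ = 9.00901e-10.
k ≥ ln(9.00901e-10)/ln(0.535) = -20.8276/-0.62549 = 33.298.
Smallest integer k = 34.

34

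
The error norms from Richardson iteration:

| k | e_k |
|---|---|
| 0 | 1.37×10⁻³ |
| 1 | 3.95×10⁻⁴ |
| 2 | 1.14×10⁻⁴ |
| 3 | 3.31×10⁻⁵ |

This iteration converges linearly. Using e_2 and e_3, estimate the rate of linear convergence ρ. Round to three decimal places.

0.290

ρ ≈ e_3/e_2 = 3.31×10⁻⁵/1.14×10⁻⁴ = 0.29035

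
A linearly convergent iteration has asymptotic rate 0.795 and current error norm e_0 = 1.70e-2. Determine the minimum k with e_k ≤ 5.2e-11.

After k steps, e_k ≈ 1.70e-2·0.795^k.
Need 0.795^k ≤ 5.2e-11/1.70e-2 = 3.05882e-09.
k ≥ ln(3.05882e-09)/ln(0.795) = -19.6052/-0.22941 = 85.459.
Smallest integer k = 86.

86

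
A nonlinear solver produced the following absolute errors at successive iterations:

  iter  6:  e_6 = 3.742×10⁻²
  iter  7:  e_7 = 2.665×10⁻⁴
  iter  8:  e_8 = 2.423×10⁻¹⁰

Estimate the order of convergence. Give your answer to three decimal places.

2.813

p ≈ ln(e_8/e_7) / ln(e_7/e_6)
  = ln(2.423×10⁻¹⁰/2.665×10⁻⁴) / ln(2.665×10⁻⁴/3.742×10⁻²)
  = ln(9.09193e-07) / ln(0.00712186)
  = -13.910708 / -4.944586 ≈ 2.813321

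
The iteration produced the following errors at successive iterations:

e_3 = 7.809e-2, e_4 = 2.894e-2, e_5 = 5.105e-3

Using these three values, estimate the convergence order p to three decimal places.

p ≈ ln(e_5/e_4) / ln(e_4/e_3)
  = ln(5.105e-3/2.894e-2) / ln(2.894e-2/7.809e-2)
  = ln(0.176399) / ln(0.370598)
  = -1.735007 / -0.992637 ≈ 1.747877

1.748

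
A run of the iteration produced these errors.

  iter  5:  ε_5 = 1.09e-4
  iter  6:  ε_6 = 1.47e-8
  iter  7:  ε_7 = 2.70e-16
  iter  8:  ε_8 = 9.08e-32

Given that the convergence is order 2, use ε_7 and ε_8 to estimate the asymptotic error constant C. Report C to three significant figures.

C ≈ ε_8 / ε_7^2
  = 9.08e-32 / (2.70e-16)^2
  = 9.08e-32 / 7.29e-32 ≈ 1.2455

1.25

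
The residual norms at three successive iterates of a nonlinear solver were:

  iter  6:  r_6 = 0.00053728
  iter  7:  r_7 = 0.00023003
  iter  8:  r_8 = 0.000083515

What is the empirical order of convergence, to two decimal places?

1.19

p ≈ ln(r_8/r_7) / ln(r_7/r_6)
  = ln(0.000083515/0.00023003) / ln(0.00023003/0.00053728)
  = ln(0.363061) / ln(0.428138)
  = -1.01318 / -0.84831 ≈ 1.19435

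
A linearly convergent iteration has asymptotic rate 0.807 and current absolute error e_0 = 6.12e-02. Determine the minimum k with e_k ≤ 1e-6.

52

After k steps, e_k ≈ 6.12e-02·0.807^k.
Need 0.807^k ≤ 1e-6/6.12e-02 = 1.63399e-05.
k ≥ ln(1.63399e-05)/ln(0.807) = -11.0219/-0.21443 = 51.401.
Smallest integer k = 52.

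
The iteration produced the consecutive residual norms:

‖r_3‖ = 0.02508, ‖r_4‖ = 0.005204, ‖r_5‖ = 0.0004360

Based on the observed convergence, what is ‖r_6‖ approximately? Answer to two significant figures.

8.7e-6

First estimate the order: p ≈ ln(‖r_5‖/‖r_4‖) / ln(‖r_4‖/‖r_3‖) = ln(0.0004360/0.005204)/ln(0.005204/0.02508) = ln(0.0837817)/ln(0.207496) ≈ 1.5767.
Then ‖r_6‖ ≈ ‖r_5‖·(‖r_5‖/‖r_4‖)^p = 0.0004360·(0.0837817)^1.5767 = 0.0004360·0.0200507 ≈ 8.742e-06.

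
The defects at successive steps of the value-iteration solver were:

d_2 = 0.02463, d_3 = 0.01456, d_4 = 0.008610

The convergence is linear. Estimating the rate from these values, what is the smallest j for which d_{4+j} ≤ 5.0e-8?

23

Rate ρ ≈ d_4/d_3 = 0.008610/0.01456 = 0.5913.
After j more steps, d_{4+j} ≈ 0.008610·ρ^j; need ρ^j ≤ 5.0e-8/0.008610 = 5.8072e-06.
j ≥ ln(5.8072e-06)/ln(0.5913) = -12.0564/-0.52543 = 22.946.
So 23 more iterations are needed.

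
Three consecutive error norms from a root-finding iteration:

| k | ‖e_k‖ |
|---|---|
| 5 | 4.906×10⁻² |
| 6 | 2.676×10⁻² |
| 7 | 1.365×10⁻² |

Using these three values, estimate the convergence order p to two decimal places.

p ≈ ln(‖e_7‖/‖e_6‖) / ln(‖e_6‖/‖e_5‖)
  = ln(1.365×10⁻²/2.676×10⁻²) / ln(2.676×10⁻²/4.906×10⁻²)
  = ln(0.51009) / ln(0.545455)
  = -0.67317 / -0.60613 ≈ 1.11060

1.11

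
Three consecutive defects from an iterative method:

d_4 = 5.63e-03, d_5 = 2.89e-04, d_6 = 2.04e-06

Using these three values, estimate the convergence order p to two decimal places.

1.67

p ≈ ln(d_6/d_5) / ln(d_5/d_4)
  = ln(2.04e-06/2.89e-04) / ln(2.89e-04/5.63e-03)
  = ln(0.00705882) / ln(0.0513321)
  = -4.95348 / -2.96944 ≈ 1.66815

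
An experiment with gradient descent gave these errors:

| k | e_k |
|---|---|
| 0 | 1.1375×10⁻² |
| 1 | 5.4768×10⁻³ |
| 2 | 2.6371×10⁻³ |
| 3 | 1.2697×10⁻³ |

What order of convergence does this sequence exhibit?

Consecutive ratios: e_3/e_2 = 1.2697×10⁻³/2.6371×10⁻³ = 0.481476, e_2/e_1 = 2.6371×10⁻³/5.4768×10⁻³ = 0.481504.
p ≈ ln(0.481476)/ln(0.481504) = -0.7309/-0.7308 ≈ 1.00.
So the convergence is linear (order 1).

1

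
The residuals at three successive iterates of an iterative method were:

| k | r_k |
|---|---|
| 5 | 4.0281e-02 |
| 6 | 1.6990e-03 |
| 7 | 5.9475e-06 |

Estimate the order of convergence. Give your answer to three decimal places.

p ≈ ln(r_7/r_6) / ln(r_6/r_5)
  = ln(5.9475e-06/1.6990e-03) / ln(1.6990e-03/4.0281e-02)
  = ln(0.00350059) / ln(0.0421787)
  = -5.654824 / -3.165840 ≈ 1.786200

1.786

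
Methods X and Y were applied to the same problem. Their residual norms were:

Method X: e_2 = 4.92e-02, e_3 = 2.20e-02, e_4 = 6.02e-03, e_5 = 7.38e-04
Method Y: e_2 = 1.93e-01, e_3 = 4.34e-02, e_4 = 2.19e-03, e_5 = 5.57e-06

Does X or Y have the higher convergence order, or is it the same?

Y

Method X: p ≈ ln(7.38e-04/6.02e-03)/ln(6.02e-03/2.20e-02) ≈ 1.62.
Method Y: p ≈ ln(5.57e-06/2.19e-03)/ln(2.19e-03/4.34e-02) ≈ 2.00.
Method Y has the higher order (≈2.0 vs ≈1.6).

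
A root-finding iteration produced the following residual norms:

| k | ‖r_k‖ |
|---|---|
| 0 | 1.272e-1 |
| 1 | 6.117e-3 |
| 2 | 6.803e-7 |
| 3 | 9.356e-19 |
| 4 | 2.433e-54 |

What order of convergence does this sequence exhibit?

Consecutive ratios: ‖r_4‖/‖r_3‖ = 2.433e-54/9.356e-19 = 2.60047e-36, ‖r_3‖/‖r_2‖ = 9.356e-19/6.803e-7 = 1.37528e-12.
p ≈ ln(2.60047e-36)/ln(1.37528e-12) = -81.9374/-27.3124 ≈ 3.00.
So the convergence is cubic (order 3).

3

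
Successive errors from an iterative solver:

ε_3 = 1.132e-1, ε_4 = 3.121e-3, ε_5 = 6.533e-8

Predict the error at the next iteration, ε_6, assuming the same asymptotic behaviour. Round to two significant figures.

First estimate the order: p ≈ ln(ε_5/ε_4) / ln(ε_4/ε_3) = ln(6.533e-8/3.121e-3)/ln(3.121e-3/1.132e-1) = ln(2.09324e-05)/ln(0.0275707) ≈ 3.0003.
Then ε_6 ≈ ε_5·(ε_5/ε_4)^p = 6.533e-8·(2.09324e-05)^3.0003 = 6.533e-8·9.14225e-15 ≈ 5.973e-22.

6.0e-22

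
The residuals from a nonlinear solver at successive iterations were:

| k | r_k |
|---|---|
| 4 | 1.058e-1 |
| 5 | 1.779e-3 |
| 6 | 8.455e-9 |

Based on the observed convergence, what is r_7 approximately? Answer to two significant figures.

9.1e-25

First estimate the order: p ≈ ln(r_6/r_5) / ln(r_5/r_4) = ln(8.455e-9/1.779e-3)/ln(1.779e-3/1.058e-1) = ln(4.75267e-06)/ln(0.0168147) ≈ 3.0001.
Then r_7 ≈ r_6·(r_6/r_5)^p = 8.455e-9·(4.75267e-06)^3.0001 = 8.455e-9·1.07221e-16 ≈ 9.066e-25.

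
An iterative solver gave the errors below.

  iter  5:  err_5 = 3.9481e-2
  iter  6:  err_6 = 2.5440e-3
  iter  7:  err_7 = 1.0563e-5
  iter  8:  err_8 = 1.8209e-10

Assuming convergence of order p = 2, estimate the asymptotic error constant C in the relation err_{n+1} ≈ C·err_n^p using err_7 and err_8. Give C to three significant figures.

C ≈ err_8 / err_7^2
  = 1.8209e-10 / (1.0563e-5)^2
  = 1.8209e-10 / 1.11577e-10 ≈ 1.632

1.63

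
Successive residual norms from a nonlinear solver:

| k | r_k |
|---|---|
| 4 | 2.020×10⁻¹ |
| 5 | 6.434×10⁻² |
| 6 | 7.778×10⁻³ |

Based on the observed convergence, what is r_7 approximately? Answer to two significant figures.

1.6e-4

First estimate the order: p ≈ ln(r_6/r_5) / ln(r_5/r_4) = ln(7.778×10⁻³/6.434×10⁻²)/ln(6.434×10⁻²/2.020×10⁻¹) = ln(0.120889)/ln(0.318515) ≈ 1.8468.
Then r_7 ≈ r_6·(r_6/r_5)^p = 7.778×10⁻³·(0.120889)^1.8468 = 7.778×10⁻³·0.0202 ≈ 0.0001571.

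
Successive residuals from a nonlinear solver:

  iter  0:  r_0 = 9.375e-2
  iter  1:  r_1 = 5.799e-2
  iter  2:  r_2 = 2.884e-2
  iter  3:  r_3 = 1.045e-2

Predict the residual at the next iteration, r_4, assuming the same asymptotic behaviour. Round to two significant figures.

2.4e-3

First estimate the order: p ≈ ln(r_3/r_2) / ln(r_2/r_1) = ln(1.045e-2/2.884e-2)/ln(2.884e-2/5.799e-2) = ln(0.362344)/ln(0.497327) ≈ 1.4533.
Then r_4 ≈ r_3·(r_3/r_2)^p = 1.045e-2·(0.362344)^1.4533 = 1.045e-2·0.228702 ≈ 0.00239.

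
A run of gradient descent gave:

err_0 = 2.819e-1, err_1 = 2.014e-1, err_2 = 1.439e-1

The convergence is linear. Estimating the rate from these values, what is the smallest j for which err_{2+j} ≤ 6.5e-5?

23

Rate ρ ≈ err_2/err_1 = 1.439e-1/2.014e-1 = 0.7145.
After j more steps, err_{2+j} ≈ 1.439e-1·ρ^j; need ρ^j ≤ 6.5e-5/1.439e-1 = 0.000451703.
j ≥ ln(0.000451703)/ln(0.7145) = -7.7025/-0.33617 = 22.913.
So 23 more iterations are needed.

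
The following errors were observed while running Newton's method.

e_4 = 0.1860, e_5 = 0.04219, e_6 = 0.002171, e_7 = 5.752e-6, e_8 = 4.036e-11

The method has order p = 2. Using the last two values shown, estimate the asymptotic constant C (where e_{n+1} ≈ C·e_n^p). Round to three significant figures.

C ≈ e_8 / e_7^2
  = 4.036e-11 / (5.752e-6)^2
  = 4.036e-11 / 3.30855e-11 ≈ 1.2199

1.22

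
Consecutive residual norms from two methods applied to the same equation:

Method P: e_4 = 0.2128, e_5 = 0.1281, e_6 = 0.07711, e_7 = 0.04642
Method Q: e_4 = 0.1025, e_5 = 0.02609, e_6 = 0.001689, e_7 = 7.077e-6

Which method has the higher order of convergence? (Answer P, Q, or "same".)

Q

Method P: p ≈ ln(0.04642/0.07711)/ln(0.07711/0.1281) ≈ 1.00.
Method Q: p ≈ ln(7.077e-6/0.001689)/ln(0.001689/0.02609) ≈ 2.00.
Method Q has the higher order (≈2.0 vs ≈1.0).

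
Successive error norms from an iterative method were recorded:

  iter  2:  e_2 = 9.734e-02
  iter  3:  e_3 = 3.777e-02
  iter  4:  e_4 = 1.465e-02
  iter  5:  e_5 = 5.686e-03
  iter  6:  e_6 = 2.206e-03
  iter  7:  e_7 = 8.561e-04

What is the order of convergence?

1

Consecutive ratios: e_7/e_6 = 8.561e-04/2.206e-03 = 0.388078, e_6/e_5 = 2.206e-03/5.686e-03 = 0.38797.
p ≈ ln(0.388078)/ln(0.38797) = -0.9465/-0.9468 ≈ 1.00.
So the convergence is linear (order 1).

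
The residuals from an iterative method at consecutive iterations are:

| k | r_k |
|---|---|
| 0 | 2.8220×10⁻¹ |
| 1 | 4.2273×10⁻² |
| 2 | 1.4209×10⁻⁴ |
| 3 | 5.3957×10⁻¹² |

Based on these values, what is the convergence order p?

Consecutive ratios: r_3/r_2 = 5.3957×10⁻¹²/1.4209×10⁻⁴ = 3.79738e-08, r_2/r_1 = 1.4209×10⁻⁴/4.2273×10⁻² = 0.00336125.
p ≈ ln(3.79738e-08)/ln(0.00336125) = -17.0864/-5.6954 ≈ 3.00.
So the convergence is cubic (order 3).

3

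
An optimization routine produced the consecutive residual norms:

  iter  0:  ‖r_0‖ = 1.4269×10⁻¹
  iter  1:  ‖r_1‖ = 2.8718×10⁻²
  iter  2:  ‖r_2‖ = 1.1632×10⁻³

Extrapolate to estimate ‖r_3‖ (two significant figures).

1.9e-6

First estimate the order: p ≈ ln(‖r_2‖/‖r_1‖) / ln(‖r_1‖/‖r_0‖) = ln(1.1632×10⁻³/2.8718×10⁻²)/ln(2.8718×10⁻²/1.4269×10⁻¹) = ln(0.0405042)/ln(0.201261) ≈ 2.0000.
Then ‖r_3‖ ≈ ‖r_2‖·(‖r_2‖/‖r_1‖)^p = 1.1632×10⁻³·(0.0405042)^2.0000 = 1.1632×10⁻³·0.00164059 ≈ 1.908e-06.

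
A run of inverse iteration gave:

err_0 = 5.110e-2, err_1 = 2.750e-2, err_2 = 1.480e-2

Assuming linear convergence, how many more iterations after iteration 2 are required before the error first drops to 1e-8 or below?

Rate ρ ≈ err_2/err_1 = 1.480e-2/2.750e-2 = 0.5382.
After j more steps, err_{2+j} ≈ 1.480e-2·ρ^j; need ρ^j ≤ 1e-8/1.480e-2 = 6.75676e-07.
j ≥ ln(6.75676e-07)/ln(0.5382) = -14.2076/-0.61953 = 22.933.
So 23 more iterations are needed.

23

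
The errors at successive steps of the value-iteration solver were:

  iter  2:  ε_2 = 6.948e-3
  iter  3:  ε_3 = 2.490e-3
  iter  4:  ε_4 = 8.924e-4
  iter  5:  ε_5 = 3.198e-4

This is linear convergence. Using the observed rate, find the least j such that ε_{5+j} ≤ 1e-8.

Rate ρ ≈ ε_5/ε_4 = 3.198e-4/8.924e-4 = 0.3584.
After j more steps, ε_{5+j} ≈ 3.198e-4·ρ^j; need ρ^j ≤ 1e-8/3.198e-4 = 3.12695e-05.
j ≥ ln(3.12695e-05)/ln(0.3584) = -10.3729/-1.02611 = 10.109.
So 11 more iterations are needed.

11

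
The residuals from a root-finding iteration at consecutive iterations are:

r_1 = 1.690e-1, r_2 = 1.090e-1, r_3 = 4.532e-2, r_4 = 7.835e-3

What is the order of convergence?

2

Consecutive ratios: r_4/r_3 = 7.835e-3/4.532e-2 = 0.172882, r_3/r_2 = 4.532e-2/1.090e-1 = 0.41578.
p ≈ ln(0.172882)/ln(0.41578) = -1.7551/-0.8776 ≈ 2.00.
So the convergence is quadratic (order 2).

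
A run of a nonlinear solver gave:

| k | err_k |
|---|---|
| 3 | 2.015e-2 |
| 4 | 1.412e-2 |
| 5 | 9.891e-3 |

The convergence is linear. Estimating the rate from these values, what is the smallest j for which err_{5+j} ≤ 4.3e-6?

22

Rate ρ ≈ err_5/err_4 = 9.891e-3/1.412e-2 = 0.7005.
After j more steps, err_{5+j} ≈ 9.891e-3·ρ^j; need ρ^j ≤ 4.3e-6/9.891e-3 = 0.000434739.
j ≥ ln(0.000434739)/ln(0.7005) = -7.7408/-0.35596 = 21.746.
So 22 more iterations are needed.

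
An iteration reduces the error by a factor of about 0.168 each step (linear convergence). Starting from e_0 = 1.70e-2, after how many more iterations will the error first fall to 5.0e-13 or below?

After k steps, e_k ≈ 1.70e-2·0.168^k.
Need 0.168^k ≤ 5.0e-13/1.70e-2 = 2.94118e-11.
k ≥ ln(2.94118e-11)/ln(0.168) = -24.2496/-1.78379 = 13.594.
Smallest integer k = 14.

14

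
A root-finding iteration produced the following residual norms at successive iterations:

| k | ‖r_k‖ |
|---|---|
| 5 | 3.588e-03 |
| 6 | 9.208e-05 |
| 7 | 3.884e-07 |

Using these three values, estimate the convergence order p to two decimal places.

p ≈ ln(‖r_7‖/‖r_6‖) / ln(‖r_6‖/‖r_5‖)
  = ln(3.884e-07/9.208e-05) / ln(9.208e-05/3.588e-03)
  = ln(0.00421807) / ln(0.0256633)
  = -5.46838 / -3.66269 ≈ 1.49300

1.49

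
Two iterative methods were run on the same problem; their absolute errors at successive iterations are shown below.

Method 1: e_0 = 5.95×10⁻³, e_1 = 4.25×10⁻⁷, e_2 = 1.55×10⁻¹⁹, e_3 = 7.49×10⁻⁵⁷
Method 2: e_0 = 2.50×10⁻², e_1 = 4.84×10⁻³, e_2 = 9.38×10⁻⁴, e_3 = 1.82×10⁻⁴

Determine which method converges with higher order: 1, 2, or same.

1

Method 1: p ≈ ln(7.49×10⁻⁵⁷/1.55×10⁻¹⁹)/ln(1.55×10⁻¹⁹/4.25×10⁻⁷) ≈ 3.00.
Method 2: p ≈ ln(1.82×10⁻⁴/9.38×10⁻⁴)/ln(9.38×10⁻⁴/4.84×10⁻³) ≈ 1.00.
Method 1 has the higher order (≈3.0 vs ≈1.0).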